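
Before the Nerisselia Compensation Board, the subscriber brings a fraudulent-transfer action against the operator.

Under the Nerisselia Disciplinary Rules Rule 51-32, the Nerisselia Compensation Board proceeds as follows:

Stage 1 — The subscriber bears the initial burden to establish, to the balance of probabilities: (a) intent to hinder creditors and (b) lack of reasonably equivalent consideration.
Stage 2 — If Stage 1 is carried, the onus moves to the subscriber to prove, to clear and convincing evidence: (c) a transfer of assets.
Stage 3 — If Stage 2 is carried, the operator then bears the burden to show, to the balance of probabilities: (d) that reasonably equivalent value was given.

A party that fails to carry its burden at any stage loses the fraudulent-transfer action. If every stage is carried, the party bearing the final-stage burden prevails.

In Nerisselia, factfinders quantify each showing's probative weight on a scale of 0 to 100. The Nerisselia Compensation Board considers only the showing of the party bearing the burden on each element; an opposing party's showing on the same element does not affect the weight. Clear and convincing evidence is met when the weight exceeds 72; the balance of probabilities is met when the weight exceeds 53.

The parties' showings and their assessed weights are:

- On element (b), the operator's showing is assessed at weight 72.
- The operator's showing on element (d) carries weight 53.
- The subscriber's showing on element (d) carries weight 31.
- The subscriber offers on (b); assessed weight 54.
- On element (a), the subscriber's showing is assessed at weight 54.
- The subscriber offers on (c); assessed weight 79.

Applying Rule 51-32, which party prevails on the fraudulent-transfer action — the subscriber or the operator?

subscriber

Stage 1 — burden on subscriber; standard: the balance of probabilities (weight exceeds 53).
    (a): 54 > 53 [met]
    (b): 54 (operator's 72 disregarded) > 53 [met]
  All elements met. The subscriber retains the burden for Stage 2.
Stage 2 — burden on subscriber; standard: clear and convincing evidence (weight exceeds 72).
    (c): 79 > 72 [met]
  Stage 2 carried; the burden shifts to the operator.
Stage 3 — burden on operator; standard: the balance of probabilities (weight exceeds 53).
    (d): 53 (subscriber's 31 disregarded) ≤ 53 [not met]
  Stage 3 not carried; the operator fails its burden.
So the subscriber prevails.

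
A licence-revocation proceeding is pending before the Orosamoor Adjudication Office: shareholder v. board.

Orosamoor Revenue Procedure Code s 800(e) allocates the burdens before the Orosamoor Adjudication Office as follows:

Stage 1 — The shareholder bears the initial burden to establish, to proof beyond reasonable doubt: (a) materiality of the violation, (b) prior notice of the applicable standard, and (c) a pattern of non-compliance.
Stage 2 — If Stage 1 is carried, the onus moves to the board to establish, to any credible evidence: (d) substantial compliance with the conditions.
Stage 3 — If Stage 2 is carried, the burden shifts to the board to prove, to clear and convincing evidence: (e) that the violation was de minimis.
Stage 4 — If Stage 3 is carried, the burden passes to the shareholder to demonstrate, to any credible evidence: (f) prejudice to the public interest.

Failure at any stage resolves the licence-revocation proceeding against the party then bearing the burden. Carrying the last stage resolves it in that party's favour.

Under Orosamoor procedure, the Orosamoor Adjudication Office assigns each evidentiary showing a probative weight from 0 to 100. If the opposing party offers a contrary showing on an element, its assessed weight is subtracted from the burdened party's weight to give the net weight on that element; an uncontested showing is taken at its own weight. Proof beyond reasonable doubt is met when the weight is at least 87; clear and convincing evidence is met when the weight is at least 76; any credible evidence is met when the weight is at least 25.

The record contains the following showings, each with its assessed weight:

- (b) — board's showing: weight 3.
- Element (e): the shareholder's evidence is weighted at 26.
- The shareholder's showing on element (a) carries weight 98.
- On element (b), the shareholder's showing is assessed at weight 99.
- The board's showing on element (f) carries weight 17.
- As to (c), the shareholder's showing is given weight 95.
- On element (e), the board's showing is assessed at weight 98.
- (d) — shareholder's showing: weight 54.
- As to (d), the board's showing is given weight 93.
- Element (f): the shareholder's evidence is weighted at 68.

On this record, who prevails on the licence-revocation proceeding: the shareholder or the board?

shareholder

Stage 1 (shareholder, proof beyond reasonable doubt, weight is at least 87): (a) 98 ≥ 87 — meets; (b) net 99−3=96 ≥ 87 — meets; (c) 95 ≥ 87 — meets.
  Stage 1 carried; the burden shifts to the board.
Stage 2 (board, any credible evidence, weight is at least 25): (d) net 93−54=39 ≥ 25 — meets.
  All elements met. The board retains the burden for Stage 3.
Stage 3 (board, clear and convincing evidence, weight is at least 76): (e) net 98−26=72 < 76 — fails.
  Stage 3 not carried; the board fails its burden.
So the shareholder prevails.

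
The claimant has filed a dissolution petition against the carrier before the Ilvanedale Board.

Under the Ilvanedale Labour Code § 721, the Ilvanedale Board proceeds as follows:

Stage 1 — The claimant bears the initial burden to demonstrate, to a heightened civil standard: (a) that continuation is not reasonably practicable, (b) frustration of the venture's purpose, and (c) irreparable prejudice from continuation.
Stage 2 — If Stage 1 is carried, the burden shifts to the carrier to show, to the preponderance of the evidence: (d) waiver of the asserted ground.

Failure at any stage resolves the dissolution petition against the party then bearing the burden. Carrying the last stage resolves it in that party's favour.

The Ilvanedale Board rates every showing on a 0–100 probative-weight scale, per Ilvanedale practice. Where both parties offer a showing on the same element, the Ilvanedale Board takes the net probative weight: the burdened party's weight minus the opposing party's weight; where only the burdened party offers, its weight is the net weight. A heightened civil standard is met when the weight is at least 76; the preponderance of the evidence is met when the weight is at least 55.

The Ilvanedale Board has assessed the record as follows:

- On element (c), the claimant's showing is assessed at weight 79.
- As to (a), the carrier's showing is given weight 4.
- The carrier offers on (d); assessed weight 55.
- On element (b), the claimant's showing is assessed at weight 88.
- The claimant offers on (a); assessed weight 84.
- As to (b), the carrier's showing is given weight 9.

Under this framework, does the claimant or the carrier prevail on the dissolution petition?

carrier

Stage 1 (claimant, a heightened civil standard, weight is at least 76): (a) net 84−4=80 ≥ 76 — meets; (b) net 88−9=79 ≥ 76 — meets; (c) 79 ≥ 76 — meets.
  The claimant carries Stage 1; the carrier now bears the burden.
Stage 2 (carrier, the preponderance of the evidence, weight is at least 55): (d) 55 ≥ 55 — meets.
  Stage 2 carried; the final stage is satisfied.
Every stage carried; the carrier prevails.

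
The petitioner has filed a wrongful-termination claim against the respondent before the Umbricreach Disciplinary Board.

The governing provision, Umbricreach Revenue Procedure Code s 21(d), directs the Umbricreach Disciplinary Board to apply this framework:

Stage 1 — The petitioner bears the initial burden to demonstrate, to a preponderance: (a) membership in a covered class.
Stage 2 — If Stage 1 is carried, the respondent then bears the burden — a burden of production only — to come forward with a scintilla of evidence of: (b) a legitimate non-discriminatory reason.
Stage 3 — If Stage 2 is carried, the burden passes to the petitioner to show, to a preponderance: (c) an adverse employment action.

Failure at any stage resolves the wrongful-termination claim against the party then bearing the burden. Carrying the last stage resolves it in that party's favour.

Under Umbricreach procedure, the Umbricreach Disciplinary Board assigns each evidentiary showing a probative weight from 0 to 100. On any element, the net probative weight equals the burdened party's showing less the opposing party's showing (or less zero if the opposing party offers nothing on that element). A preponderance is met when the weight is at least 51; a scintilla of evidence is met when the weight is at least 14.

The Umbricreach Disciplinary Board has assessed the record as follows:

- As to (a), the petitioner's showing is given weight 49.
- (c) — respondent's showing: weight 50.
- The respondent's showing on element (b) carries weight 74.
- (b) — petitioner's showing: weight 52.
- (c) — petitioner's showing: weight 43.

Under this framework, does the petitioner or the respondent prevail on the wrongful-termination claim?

Stage 1 — burden on petitioner; standard: a preponderance (weight is at least 51).
    (a): 49 < 51 [not met]
  Stage 1 not carried; the petitioner fails its burden.
The respondent prevails.

respondent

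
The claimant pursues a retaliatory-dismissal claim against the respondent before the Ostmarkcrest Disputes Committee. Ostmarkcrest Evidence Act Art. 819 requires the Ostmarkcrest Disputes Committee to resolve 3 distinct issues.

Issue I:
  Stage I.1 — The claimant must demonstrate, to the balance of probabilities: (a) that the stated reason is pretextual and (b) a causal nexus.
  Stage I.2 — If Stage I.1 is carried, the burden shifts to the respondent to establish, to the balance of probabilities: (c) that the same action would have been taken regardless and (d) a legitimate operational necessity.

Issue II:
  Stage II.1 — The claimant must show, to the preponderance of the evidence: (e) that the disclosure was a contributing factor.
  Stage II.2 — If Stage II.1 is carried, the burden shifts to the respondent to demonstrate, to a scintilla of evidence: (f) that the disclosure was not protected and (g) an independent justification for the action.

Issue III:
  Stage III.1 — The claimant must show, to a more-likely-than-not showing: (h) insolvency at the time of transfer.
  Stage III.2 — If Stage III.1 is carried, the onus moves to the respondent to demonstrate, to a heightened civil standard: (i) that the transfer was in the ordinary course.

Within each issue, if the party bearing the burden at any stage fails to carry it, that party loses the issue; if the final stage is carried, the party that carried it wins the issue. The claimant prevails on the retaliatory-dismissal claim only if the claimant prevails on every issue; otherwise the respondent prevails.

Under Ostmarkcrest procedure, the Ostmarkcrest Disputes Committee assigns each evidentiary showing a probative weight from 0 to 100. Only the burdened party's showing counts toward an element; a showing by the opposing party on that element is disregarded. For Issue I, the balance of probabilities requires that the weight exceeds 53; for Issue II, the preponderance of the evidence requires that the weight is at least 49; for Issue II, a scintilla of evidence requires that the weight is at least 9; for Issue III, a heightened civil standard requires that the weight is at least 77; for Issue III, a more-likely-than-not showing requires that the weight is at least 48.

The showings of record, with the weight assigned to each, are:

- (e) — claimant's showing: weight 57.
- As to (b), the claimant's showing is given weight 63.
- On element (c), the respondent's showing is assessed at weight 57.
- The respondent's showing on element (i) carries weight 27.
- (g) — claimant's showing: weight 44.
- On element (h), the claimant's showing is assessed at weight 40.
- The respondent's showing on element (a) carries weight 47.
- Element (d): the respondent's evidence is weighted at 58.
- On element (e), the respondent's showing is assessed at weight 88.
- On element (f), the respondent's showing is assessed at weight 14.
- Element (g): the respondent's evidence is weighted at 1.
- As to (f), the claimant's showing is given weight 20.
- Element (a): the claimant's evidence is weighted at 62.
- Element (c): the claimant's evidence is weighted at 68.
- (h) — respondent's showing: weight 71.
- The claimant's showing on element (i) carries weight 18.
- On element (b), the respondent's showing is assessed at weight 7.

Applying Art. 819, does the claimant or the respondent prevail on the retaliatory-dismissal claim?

— Issue I —
At Stage I.1 the claimant must meet the balance of probabilities (weight exceeds 53): on (a) the weight is 62 (the respondent's 47 is given no effect), which does exceed 53, so (a) meets the standard; on (b) the weight is 63 (the respondent's 7 is given no effect), which does exceed 53, so (b) meets the standard.
  Stage I.1 carried; the burden shifts to the respondent.
At Stage I.2 the respondent must meet the balance of probabilities (weight exceeds 53): on (c) the weight is 57 (the claimant's 68 is given no effect), > 53, so (c) meets the standard; on (d) the weight is 58, which does exceed 53, so (d) meets the standard.
  Stage I.2 carried; the final stage is satisfied.
With every stage satisfied, the respondent prevails on this issue.
— Issue II —
At Stage II.1 the claimant must meet the preponderance of the evidence (weight is at least 49): on (e) the weight is 57 (the respondent's 88 is given no effect), which does reach 49, so (e) meets the standard.
  Stage II.1 carried; the burden shifts to the respondent.
At Stage II.2 the respondent must meet a scintilla of evidence (weight is at least 9): on (f) the weight is 14 (the claimant's 20 is given no effect), ≥ 9, so (f) meets the standard; on (g) the weight is 1 (the claimant's 44 is given no effect), < 9, so (g) does not meet the standard.
  Not every element is met, so the respondent fails to carry Stage II.2.
The analysis ends at Stage II.2; the claimant prevails on this issue.
— Issue III —
Stage III.1 — burden on claimant; standard: a more-likely-than-not showing (weight is at least 48).
    (h): 40 (respondent's 71 disregarded) < 48 [not met]
  The claimant does not carry Stage III.1.
So the respondent prevails on this issue.
Per-issue: Issue I → respondent; Issue II → claimant; Issue III → respondent. The claimant must prevail on every issue; overall, the respondent prevails.

respondent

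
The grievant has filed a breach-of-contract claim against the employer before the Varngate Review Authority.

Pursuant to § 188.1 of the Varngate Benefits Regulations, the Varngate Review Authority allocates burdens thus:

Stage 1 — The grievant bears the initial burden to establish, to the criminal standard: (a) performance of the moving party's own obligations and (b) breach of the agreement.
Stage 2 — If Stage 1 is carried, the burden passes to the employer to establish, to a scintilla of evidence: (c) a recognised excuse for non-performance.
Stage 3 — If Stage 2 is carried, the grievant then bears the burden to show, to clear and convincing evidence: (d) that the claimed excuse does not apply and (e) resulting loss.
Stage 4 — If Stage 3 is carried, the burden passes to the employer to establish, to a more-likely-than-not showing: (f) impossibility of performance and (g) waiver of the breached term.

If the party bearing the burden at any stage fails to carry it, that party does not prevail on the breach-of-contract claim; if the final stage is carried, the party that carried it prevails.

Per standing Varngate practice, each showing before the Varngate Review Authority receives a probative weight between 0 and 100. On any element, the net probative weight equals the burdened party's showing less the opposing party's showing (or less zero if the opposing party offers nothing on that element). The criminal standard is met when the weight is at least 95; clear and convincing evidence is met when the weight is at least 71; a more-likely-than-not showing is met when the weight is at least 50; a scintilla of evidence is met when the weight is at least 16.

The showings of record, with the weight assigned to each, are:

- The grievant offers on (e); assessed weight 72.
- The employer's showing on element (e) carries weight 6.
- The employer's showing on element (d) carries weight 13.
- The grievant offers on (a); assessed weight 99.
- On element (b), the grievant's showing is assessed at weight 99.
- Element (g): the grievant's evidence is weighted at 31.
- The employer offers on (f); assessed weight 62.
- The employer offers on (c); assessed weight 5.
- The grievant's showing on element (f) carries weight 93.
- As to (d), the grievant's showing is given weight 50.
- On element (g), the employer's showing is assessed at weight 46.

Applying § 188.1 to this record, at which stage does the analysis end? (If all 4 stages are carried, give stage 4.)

stage 2

At Stage 1 the grievant must meet the criminal standard (weight is at least 95): on (a) the weight is 99, which does reach 95, so (a) meets the standard; on (b) the weight is 99, which does reach 95, so (b) meets the standard.
  Stage 1 is satisfied; the onus moves to the employer.
At Stage 2 the employer must meet a scintilla of evidence (weight is at least 16): on (c) the weight is 5, which does not reach 16, so (c) does not meet the standard.
  Stage 2 not carried; the employer fails its burden.
The grievant prevails.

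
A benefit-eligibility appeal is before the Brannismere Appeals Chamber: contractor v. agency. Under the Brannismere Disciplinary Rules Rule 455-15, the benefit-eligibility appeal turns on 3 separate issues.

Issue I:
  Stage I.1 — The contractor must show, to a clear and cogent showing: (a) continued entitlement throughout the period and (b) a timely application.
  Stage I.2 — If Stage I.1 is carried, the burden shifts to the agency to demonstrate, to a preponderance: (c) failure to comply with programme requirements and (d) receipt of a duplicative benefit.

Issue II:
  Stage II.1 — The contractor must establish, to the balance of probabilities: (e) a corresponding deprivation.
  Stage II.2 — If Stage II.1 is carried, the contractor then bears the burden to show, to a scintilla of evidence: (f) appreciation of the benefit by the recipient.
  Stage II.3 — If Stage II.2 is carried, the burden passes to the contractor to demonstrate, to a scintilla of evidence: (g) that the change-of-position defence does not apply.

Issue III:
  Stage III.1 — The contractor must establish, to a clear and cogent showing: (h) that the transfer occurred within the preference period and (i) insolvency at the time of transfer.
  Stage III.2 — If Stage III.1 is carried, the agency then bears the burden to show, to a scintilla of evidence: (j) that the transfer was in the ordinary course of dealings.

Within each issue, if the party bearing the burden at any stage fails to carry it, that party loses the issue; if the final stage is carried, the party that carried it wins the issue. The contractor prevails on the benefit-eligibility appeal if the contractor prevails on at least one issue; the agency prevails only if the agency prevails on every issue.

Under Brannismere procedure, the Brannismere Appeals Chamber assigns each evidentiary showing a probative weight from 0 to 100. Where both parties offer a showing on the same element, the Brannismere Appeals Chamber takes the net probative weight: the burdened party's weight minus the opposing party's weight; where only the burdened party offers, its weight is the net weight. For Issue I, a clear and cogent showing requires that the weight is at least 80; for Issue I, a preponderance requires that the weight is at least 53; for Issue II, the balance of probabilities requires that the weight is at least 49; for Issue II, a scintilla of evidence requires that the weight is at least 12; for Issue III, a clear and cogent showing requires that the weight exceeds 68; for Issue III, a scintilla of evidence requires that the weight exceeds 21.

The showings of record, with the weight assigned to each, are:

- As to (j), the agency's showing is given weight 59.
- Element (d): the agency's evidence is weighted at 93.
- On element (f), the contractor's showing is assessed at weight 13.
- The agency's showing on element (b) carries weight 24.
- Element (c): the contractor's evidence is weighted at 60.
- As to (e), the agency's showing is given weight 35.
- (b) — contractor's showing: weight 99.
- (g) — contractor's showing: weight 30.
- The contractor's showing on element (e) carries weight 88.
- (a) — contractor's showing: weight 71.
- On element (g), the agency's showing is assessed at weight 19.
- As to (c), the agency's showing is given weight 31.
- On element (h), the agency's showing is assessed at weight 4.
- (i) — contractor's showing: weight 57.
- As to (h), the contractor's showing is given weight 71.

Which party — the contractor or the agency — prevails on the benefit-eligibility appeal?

agency

— Issue I —
Stage I.1 (contractor, a clear and cogent showing, weight is at least 80): (a) 71 < 80 — fails; (b) net 99−24=75 < 80 — fails.
  The contractor does not carry Stage I.1.
So the agency prevails on this issue.
— Issue II —
At Stage II.1 the contractor must meet the balance of probabilities (weight is at least 49): on (e) the weight is 88 less the opposing 35 gives net 53, which does reach 49, so (e) meets the standard.
  Stage II.1 is satisfied; the contractor continues to bear the burden.
At Stage II.2 the contractor must meet a scintilla of evidence (weight is at least 12): on (f) the weight is 13, which does reach 12, so (f) meets the standard.
  All elements met. The contractor retains the burden for Stage II.3.
At Stage II.3 the contractor must meet a scintilla of evidence (weight is at least 12): on (g) the weight is 30 less the opposing 19 gives net 11, which does not reach 12, so (g) does not meet the standard.
  Not every element is met, so the contractor fails to carry Stage II.3.
The agency prevails on this issue.
— Issue III —
At Stage III.1 the contractor must meet a clear and cogent showing (weight exceeds 68): on (h) the weight is 71 less the opposing 4 gives net 67, ≤ 68, so (h) does not meet the standard; on (i) the weight is 57, which does not exceed 68, so (i) does not meet the standard.
  Stage III.1 not carried; the contractor fails its burden.
The analysis ends at Stage III.1; the agency prevails on this issue.
Per-issue: Issue I → agency; Issue II → agency; Issue III → agency. The contractor must prevail on at least one issue; overall, the agency prevails.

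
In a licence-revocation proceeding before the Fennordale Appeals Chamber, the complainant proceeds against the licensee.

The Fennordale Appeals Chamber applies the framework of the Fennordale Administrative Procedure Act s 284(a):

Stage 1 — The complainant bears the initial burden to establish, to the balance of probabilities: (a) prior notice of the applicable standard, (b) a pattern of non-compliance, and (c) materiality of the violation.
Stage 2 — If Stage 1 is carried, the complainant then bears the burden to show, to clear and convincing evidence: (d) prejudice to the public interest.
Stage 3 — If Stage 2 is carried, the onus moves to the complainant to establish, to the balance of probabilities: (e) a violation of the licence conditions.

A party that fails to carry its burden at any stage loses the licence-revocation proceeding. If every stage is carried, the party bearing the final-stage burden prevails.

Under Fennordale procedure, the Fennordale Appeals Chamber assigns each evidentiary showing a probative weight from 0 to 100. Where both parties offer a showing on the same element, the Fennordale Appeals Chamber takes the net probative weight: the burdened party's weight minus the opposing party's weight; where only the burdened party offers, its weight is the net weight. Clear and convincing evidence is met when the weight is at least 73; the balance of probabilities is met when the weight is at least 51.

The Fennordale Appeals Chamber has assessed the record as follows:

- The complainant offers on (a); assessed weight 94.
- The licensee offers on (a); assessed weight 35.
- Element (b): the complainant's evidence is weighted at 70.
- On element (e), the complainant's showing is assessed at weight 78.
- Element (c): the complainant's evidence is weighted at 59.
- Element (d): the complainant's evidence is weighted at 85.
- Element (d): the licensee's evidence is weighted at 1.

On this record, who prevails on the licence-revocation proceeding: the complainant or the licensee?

complainant

Stage 1 (complainant, the balance of probabilities, weight is at least 51): (a) net 94−35=59 ≥ 51 — meets; (b) 70 ≥ 51 — meets; (c) 59 ≥ 51 — meets.
  All elements met. The complainant retains the burden for Stage 2.
Stage 2 (complainant, clear and convincing evidence, weight is at least 73): (d) net 85−1=84 ≥ 73 — meets.
  Stage 2 is satisfied; the complainant continues to bear the burden.
Stage 3 (complainant, the balance of probabilities, weight is at least 51): (e) 78 ≥ 51 — meets.
  Stage 3 carried; the final stage is satisfied.
Every stage carried; the complainant prevails.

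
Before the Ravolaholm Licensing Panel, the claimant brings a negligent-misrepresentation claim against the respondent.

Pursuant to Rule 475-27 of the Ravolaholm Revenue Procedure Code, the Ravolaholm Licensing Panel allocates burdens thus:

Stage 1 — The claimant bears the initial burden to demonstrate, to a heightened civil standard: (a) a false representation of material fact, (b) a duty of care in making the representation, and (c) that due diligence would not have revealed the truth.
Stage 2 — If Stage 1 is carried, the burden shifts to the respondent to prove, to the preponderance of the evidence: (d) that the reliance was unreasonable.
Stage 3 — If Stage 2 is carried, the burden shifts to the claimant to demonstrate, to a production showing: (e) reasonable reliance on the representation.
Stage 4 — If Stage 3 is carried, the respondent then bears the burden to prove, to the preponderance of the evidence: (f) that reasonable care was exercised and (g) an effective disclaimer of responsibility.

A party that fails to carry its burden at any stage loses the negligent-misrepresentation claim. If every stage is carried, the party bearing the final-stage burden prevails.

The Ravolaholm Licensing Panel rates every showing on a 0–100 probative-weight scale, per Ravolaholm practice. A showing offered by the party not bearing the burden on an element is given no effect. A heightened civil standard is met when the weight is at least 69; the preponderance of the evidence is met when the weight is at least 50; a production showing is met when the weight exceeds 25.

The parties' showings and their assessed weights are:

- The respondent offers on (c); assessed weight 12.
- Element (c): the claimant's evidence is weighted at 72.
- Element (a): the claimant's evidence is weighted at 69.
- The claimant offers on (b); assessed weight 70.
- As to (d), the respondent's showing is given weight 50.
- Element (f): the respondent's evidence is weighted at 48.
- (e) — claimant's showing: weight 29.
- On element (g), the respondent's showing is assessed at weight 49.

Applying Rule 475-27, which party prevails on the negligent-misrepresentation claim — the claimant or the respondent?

claimant

Stage 1 (claimant, a heightened civil standard, weight is at least 69): (a) 69 ≥ 69 — meets; (b) 70 ≥ 69 — meets; (c) 72 (respondent's 12 disregarded) ≥ 69 — meets.
  Stage 1 carried; the burden shifts to the respondent.
Stage 2 (respondent, the preponderance of the evidence, weight is at least 50): (d) 50 ≥ 50 — meets.
  Stage 2 is satisfied; the onus moves to the claimant.
Stage 3 (claimant, a production showing, weight exceeds 25): (e) 29 > 25 — meets.
  Stage 3 is satisfied; the onus moves to the respondent.
Stage 4 (respondent, the preponderance of the evidence, weight is at least 50): (f) 48 < 50 — fails; (g) 49 < 50 — fails.
  Not every element is met, so the respondent fails to carry Stage 4.
The claimant prevails.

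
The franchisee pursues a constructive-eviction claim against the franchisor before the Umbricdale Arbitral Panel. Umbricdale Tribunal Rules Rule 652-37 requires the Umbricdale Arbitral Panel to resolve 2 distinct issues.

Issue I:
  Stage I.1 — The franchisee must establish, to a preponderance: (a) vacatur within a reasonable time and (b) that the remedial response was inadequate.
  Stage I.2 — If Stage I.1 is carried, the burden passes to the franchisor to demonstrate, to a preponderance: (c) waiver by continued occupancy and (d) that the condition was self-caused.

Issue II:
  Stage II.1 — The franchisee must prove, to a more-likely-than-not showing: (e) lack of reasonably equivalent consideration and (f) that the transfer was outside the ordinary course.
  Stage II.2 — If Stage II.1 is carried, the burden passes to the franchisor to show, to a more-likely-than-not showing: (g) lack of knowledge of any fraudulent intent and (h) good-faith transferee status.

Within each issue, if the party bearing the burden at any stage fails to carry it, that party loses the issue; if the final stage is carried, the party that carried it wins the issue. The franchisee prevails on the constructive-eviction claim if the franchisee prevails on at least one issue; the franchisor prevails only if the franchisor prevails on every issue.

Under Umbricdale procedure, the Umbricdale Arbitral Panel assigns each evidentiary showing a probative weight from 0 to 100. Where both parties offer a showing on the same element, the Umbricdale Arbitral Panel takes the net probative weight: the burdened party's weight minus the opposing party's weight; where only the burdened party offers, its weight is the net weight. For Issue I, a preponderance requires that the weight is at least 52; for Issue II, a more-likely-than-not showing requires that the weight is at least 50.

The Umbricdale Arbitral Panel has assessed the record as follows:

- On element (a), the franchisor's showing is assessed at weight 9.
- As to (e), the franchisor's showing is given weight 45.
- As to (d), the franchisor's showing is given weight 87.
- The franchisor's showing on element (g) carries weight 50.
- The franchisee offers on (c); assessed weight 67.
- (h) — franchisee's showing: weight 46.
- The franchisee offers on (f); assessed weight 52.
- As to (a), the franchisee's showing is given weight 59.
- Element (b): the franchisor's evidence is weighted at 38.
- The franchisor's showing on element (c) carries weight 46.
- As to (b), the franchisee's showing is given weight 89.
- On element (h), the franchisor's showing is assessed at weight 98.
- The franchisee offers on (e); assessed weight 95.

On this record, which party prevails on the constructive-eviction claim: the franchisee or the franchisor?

franchisor

— Issue I —
Stage I.1 (franchisee, a preponderance, weight is at least 52): (a) net 59−9=50 < 52 — fails; (b) net 89−38=51 < 52 — fails.
  Stage I.1 not carried; the franchisee fails its burden.
The analysis ends at Stage I.1; the franchisor prevails on this issue.
— Issue II —
Stage II.1 (franchisee, a more-likely-than-not showing, weight is at least 50): (e) net 95−45=50 ≥ 50 — meets; (f) 52 ≥ 50 — meets.
  The franchisee carries Stage II.1; the franchisor now bears the burden.
Stage II.2 (franchisor, a more-likely-than-not showing, weight is at least 50): (g) 50 ≥ 50 — meets; (h) net 98−46=52 ≥ 50 — meets.
  The franchisor carries the last stage.
Every stage carried; the franchisor prevails on this issue.
Per-issue: Issue I → franchisor; Issue II → franchisor. The franchisee must prevail on at least one issue; overall, the franchisor prevails.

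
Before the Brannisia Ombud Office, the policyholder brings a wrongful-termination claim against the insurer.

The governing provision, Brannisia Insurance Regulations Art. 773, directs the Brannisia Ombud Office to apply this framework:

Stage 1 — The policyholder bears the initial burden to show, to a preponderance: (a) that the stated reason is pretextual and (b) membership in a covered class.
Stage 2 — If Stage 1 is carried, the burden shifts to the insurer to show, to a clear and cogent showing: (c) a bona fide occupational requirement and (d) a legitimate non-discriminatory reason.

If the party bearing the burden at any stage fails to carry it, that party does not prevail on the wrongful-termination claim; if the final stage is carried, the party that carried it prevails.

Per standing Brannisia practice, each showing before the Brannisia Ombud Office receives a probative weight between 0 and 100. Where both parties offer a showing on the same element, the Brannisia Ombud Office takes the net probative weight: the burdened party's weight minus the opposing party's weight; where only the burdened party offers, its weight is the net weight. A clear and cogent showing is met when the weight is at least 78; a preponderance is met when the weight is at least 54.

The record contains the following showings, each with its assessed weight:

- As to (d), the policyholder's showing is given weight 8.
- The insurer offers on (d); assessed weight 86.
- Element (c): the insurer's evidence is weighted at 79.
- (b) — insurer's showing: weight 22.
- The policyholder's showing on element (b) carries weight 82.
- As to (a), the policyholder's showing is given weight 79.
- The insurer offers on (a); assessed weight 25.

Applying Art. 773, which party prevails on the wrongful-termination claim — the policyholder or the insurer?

Stage 1 — burden on policyholder; standard: a preponderance (weight is at least 54).
    (a): 79 − 25 = 54 ≥ 54 [met]
    (b): 82 − 22 = 60 ≥ 54 [met]
  All elements met. The burden passes to the insurer.
Stage 2 — burden on insurer; standard: a clear and cogent showing (weight is at least 78).
    (c): 79 ≥ 78 [met]
    (d): 86 − 8 = 78 ≥ 78 [met]
  The insurer carries the last stage.
All stages carried — the insurer prevails.

insurer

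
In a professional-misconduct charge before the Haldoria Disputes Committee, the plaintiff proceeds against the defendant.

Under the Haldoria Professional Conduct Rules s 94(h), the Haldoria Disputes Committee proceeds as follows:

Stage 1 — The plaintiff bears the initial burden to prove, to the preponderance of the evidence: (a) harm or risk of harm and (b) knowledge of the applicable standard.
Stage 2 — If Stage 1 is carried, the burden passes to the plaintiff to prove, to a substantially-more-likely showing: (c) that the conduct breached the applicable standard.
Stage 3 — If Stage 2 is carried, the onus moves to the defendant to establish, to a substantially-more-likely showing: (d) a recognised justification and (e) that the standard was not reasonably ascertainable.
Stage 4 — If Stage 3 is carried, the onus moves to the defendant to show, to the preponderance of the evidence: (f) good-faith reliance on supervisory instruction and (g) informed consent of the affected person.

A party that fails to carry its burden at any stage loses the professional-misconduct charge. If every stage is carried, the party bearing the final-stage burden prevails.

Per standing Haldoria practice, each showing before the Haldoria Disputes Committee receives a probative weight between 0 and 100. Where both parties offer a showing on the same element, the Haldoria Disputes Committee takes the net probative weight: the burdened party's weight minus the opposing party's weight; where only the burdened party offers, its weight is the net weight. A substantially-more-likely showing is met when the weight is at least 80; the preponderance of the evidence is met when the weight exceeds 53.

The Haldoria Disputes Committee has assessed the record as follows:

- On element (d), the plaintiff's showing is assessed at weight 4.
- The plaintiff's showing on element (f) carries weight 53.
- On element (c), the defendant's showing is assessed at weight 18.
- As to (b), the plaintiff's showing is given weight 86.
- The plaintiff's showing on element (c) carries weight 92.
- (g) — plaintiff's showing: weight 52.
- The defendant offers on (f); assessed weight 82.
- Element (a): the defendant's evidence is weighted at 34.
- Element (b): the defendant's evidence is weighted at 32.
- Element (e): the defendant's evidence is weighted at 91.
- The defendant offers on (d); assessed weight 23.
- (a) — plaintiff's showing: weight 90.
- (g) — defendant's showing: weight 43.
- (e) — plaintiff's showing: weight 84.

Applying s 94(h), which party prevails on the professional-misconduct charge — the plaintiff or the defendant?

Stage 1 — burden on plaintiff; standard: the preponderance of the evidence (weight exceeds 53).
    (a): 90 − 34 = 56 > 53 [met]
    (b): 86 − 32 = 54 > 53 [met]
  All elements met. The plaintiff retains the burden for Stage 2.
Stage 2 — burden on plaintiff; standard: a substantially-more-likely showing (weight is at least 80).
    (c): 92 − 18 = 74 < 80 [not met]
  The plaintiff does not carry Stage 2.
So the defendant prevails.

defendant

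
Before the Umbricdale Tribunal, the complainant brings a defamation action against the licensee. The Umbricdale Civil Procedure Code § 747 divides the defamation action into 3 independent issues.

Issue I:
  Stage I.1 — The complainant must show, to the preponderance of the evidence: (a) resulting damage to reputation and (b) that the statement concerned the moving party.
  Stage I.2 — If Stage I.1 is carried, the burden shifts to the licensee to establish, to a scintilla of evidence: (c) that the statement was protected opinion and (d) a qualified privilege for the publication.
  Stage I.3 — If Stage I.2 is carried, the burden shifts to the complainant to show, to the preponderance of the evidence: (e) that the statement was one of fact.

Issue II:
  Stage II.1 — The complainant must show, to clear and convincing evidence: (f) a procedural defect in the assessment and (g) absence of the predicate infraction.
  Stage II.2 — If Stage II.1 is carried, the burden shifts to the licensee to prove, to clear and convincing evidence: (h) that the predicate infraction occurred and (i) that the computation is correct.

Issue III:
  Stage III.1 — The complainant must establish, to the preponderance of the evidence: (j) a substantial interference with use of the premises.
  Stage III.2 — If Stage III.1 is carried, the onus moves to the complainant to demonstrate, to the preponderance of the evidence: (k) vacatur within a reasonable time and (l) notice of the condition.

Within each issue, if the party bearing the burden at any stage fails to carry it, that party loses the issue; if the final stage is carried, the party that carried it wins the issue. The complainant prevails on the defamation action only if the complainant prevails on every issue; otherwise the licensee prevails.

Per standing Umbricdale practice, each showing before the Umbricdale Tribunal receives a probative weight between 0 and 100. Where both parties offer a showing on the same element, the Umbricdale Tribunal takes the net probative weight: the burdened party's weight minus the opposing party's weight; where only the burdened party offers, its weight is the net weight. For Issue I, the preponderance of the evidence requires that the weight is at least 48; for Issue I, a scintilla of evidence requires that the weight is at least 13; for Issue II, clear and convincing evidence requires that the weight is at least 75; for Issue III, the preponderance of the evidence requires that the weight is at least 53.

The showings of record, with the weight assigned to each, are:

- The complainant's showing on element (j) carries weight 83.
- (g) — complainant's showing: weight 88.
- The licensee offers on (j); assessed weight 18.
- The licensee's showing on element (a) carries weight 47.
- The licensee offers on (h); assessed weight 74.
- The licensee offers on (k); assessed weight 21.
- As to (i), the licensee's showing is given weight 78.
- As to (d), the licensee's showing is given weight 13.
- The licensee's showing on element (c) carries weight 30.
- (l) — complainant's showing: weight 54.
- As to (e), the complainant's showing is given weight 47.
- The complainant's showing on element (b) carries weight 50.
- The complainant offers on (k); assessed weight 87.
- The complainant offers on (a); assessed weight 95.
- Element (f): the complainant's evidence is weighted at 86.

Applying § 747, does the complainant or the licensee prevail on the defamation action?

— Issue I —
Stage I.1 — burden on complainant; standard: the preponderance of the evidence (weight is at least 48).
    (a): 95 − 47 = 48 ≥ 48 [met]
    (b): 50 ≥ 48 [met]
  All elements met. The burden passes to the licensee.
Stage I.2 — burden on licensee; standard: a scintilla of evidence (weight is at least 13).
    (c): 30 ≥ 13 [met]
    (d): 13 ≥ 13 [met]
  All elements met. The burden passes to the complainant.
Stage I.3 — burden on complainant; standard: the preponderance of the evidence (weight is at least 48).
    (e): 47 < 48 [not met]
  Stage I.3 not carried; the complainant fails its burden.
The analysis ends at Stage I.3; the licensee prevails on this issue.
— Issue II —
Stage II.1 — burden on complainant; standard: clear and convincing evidence (weight is at least 75).
    (f): 86 ≥ 75 [met]
    (g): 88 ≥ 75 [met]
  All elements met. The burden passes to the licensee.
Stage II.2 — burden on licensee; standard: clear and convincing evidence (weight is at least 75).
    (h): 74 < 75 [not met]
    (i): 78 ≥ 75 [met]
  Stage II.2 not carried; the licensee fails its burden.
So the complainant prevails on this issue.
— Issue III —
Stage III.1 (complainant, the preponderance of the evidence, weight is at least 53): (j) net 83−18=65 ≥ 53 — meets.
  Stage III.1 is satisfied; the complainant continues to bear the burden.
Stage III.2 (complainant, the preponderance of the evidence, weight is at least 53): (k) net 87−21=66 ≥ 53 — meets; (l) 54 ≥ 53 — meets.
  All elements met at the final stage.
All stages carried — the complainant prevails on this issue.
Per-issue: Issue I → licensee; Issue II → complainant; Issue III → complainant. The complainant must prevail on every issue; overall, the licensee prevails.

licensee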